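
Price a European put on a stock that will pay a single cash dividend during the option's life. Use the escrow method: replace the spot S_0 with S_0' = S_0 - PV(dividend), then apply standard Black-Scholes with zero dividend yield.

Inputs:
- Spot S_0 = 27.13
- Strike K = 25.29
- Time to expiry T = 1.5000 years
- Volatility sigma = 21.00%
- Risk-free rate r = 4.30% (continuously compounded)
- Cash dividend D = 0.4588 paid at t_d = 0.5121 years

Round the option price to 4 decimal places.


PV(D) = D * exp(-r * t_d) = 0.4588 * 0.97822038 = 0.44880751
S_0' = S_0 - PV(D) = 27.1300 - 0.44880751 = 26.68119249
d1 = (ln(S_0'/K) + (r + sigma^2/2)*T) / (sigma*sqrt(T)) = 0.58758537
d2 = d1 - sigma*sqrt(T) = 0.33038895
exp(-rT) = 0.93753611
N(-d1) = 0.27840532; N(-d2) = 0.37055305
P = K * exp(-rT) * N(-d2) - S_0' * N(-d1) = 25.2900 * 0.93753611 * 0.37055305 - 26.68119249 * 0.27840532 = 1.3577

Answer: Price = 1.3577


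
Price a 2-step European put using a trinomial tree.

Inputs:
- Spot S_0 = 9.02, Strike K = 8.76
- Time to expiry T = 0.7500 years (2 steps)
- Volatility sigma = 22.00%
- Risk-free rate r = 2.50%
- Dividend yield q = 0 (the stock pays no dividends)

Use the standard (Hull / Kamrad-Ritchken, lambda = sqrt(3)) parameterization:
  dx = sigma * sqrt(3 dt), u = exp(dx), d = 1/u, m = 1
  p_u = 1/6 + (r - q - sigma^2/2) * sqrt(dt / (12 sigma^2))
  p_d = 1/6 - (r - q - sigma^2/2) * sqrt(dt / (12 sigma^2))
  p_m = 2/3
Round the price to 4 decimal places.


Answer: Price = V(0,0) = 0.4353

Derivation:
dt = T/N = 0.375000; dx = sigma*sqrt(3*dt) = 0.233345
u = exp(dx) = 1.262817; d = 1/u = 0.791880
p_u = 0.167309, p_m = 0.666667, p_d = 0.166024
Discount per step: exp(-r*dt) = 0.990669
Stock lattice S(k, j) with j the centered position index:
  k=0: S(0,+0) = 9.0200
  k=1: S(1,-1) = 7.1428; S(1,+0) = 9.0200; S(1,+1) = 11.3906
  k=2: S(2,-2) = 5.6562; S(2,-1) = 7.1428; S(2,+0) = 9.0200; S(2,+1) = 11.3906; S(2,+2) = 14.3843
Terminal payoffs V(N, j) = max(K - S_T, 0):
  V(2,-2) = 3.103791; V(2,-1) = 1.617241; V(2,+0) = 0.000000; V(2,+1) = 0.000000; V(2,+2) = 0.000000
Backward induction: V(k, j) = exp(-r*dt) * [p_u * V(k+1, j+1) + p_m * V(k+1, j) + p_d * V(k+1, j-1)]
  V(1,-1) = exp(-r*dt) * [p_u*0.000000 + p_m*1.617241 + p_d*3.103791] = 1.578595
  V(1,+0) = exp(-r*dt) * [p_u*0.000000 + p_m*0.000000 + p_d*1.617241] = 0.265995
  V(1,+1) = exp(-r*dt) * [p_u*0.000000 + p_m*0.000000 + p_d*0.000000] = 0.000000
  V(0,+0) = exp(-r*dt) * [p_u*0.000000 + p_m*0.265995 + p_d*1.578595] = 0.435314


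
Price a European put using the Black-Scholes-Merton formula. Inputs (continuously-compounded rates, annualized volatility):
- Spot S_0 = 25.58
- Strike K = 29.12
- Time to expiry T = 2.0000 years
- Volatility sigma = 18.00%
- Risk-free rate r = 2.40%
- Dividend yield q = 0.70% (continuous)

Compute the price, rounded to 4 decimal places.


d1 = (ln(S/K) + (r - q + 0.5*sigma^2) * T) / (sigma * sqrt(T)) = -0.24832972
d2 = d1 - sigma * sqrt(T) = -0.50288816
exp(-rT) = 0.95313379; exp(-qT) = 0.98609754
P = K * exp(-rT) * N(-d2) - S_0 * exp(-qT) * N(-d1)
N(-d1) = 0.59806035; N(-d2) = 0.69247855
P = 29.1200 * 0.95313379 * 0.69247855 - 25.5800 * 0.98609754 * 0.59806035 = 4.1342

Answer: Price = 4.1342


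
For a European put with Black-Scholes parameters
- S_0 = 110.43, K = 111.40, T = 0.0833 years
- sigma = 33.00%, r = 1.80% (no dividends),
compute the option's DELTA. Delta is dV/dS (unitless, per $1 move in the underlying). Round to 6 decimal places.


d1 = -0.0284575809; d2 = -0.1237013208
phi(d1) = 0.3987807746; exp(-qT) = 1.0000000000; exp(-rT) = 0.9985017235
N(-d1) = 0.5113514001
Delta = -exp(-qT) * N(-d1) = -1.0000000000 * 0.5113514001 = -0.511351

Answer: Delta = -0.511351


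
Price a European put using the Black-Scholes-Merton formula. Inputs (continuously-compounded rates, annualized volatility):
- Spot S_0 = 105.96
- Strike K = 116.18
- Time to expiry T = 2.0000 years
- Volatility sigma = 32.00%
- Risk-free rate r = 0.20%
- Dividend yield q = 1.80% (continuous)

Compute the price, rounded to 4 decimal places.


d1 = (ln(S/K) + (r - q + 0.5*sigma^2) * T) / (sigma * sqrt(T)) = -0.04790438
d2 = d1 - sigma * sqrt(T) = -0.50045272
exp(-rT) = 0.99600799; exp(-qT) = 0.96464029
P = K * exp(-rT) * N(-d2) - S_0 * exp(-qT) * N(-d1)
N(-d1) = 0.51910378; N(-d2) = 0.69162183
P = 116.1800 * 0.99600799 * 0.69162183 - 105.9600 * 0.96464029 * 0.51910378 = 26.9726

Answer: Price = 26.9726


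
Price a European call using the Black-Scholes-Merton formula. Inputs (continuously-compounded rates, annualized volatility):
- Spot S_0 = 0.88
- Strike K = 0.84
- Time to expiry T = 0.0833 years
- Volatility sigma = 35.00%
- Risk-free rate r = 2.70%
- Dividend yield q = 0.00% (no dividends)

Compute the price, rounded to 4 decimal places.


d1 = (ln(S/K) + (r - q + 0.5*sigma^2) * T) / (sigma * sqrt(T)) = 0.53329367
d2 = d1 - sigma * sqrt(T) = 0.43227759
exp(-rT) = 0.99775343; exp(-qT) = 1.00000000
C = S_0 * exp(-qT) * N(d1) - K * exp(-rT) * N(d2)
N(d1) = 0.70308485; N(d2) = 0.66723016
C = 0.8800 * 1.00000000 * 0.70308485 - 0.8400 * 0.99775343 * 0.66723016 = 0.0595

Answer: Price = 0.0595


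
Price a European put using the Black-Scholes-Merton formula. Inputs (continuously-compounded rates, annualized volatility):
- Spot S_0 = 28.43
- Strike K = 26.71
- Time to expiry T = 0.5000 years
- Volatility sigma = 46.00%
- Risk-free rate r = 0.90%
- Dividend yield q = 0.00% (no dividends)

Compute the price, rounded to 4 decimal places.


Answer: Price = 2.7084

Derivation:
d1 = (ln(S/K) + (r - q + 0.5*sigma^2) * T) / (sigma * sqrt(T)) = 0.36833161
d2 = d1 - sigma * sqrt(T) = 0.04306249
exp(-rT) = 0.99551011; exp(-qT) = 1.00000000
P = K * exp(-rT) * N(-d2) - S_0 * exp(-qT) * N(-d1)
N(-d1) = 0.35631299; N(-d2) = 0.48282586
P = 26.7100 * 0.99551011 * 0.48282586 - 28.4300 * 1.00000000 * 0.35631299 = 2.7084


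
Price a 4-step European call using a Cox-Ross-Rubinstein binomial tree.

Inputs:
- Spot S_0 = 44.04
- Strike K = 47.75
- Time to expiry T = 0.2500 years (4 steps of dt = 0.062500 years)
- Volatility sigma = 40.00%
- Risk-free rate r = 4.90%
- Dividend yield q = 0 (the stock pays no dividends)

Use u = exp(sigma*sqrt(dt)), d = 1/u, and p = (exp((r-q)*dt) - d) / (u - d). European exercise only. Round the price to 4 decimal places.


Answer: Price = V(0,0) = 2.4590

Derivation:
dt = T/N = 0.062500
u = exp(sigma*sqrt(dt)) = 1.105171; d = 1/u = 0.904837
p = (exp((r-q)*dt) - d) / (u - d) = 0.490331
Discount per step: exp(-r*dt) = 0.996942
Stock lattice S(k, i) with i counting down-moves:
  k=0: S(0,0) = 44.0400
  k=1: S(1,0) = 48.6717; S(1,1) = 39.8490
  k=2: S(2,0) = 53.7906; S(2,1) = 44.0400; S(2,2) = 36.0569
  k=3: S(3,0) = 59.4478; S(3,1) = 48.6717; S(3,2) = 39.8490; S(3,3) = 32.6256
  k=4: S(4,0) = 65.7000; S(4,1) = 53.7906; S(4,2) = 44.0400; S(4,3) = 36.0569; S(4,4) = 29.5209
Terminal payoffs V(N, i) = max(S_T - K, 0):
  V(4,0) = 17.949960; V(4,1) = 6.040577; V(4,2) = 0.000000; V(4,3) = 0.000000; V(4,4) = 0.000000
Backward induction: V(k, i) = exp(-r*dt) * [p * V(k+1, i) + (1-p) * V(k+1, i+1)].
  V(3,0) = exp(-r*dt) * [p*17.949960 + (1-p)*6.040577] = 11.843793
  V(3,1) = exp(-r*dt) * [p*6.040577 + (1-p)*0.000000] = 2.952827
  V(3,2) = exp(-r*dt) * [p*0.000000 + (1-p)*0.000000] = 0.000000
  V(3,3) = exp(-r*dt) * [p*0.000000 + (1-p)*0.000000] = 0.000000
  V(2,0) = exp(-r*dt) * [p*11.843793 + (1-p)*2.952827] = 7.289986
  V(2,1) = exp(-r*dt) * [p*2.952827 + (1-p)*0.000000] = 1.443436
  V(2,2) = exp(-r*dt) * [p*0.000000 + (1-p)*0.000000] = 0.000000
  V(1,0) = exp(-r*dt) * [p*7.289986 + (1-p)*1.443436] = 4.297002
  V(1,1) = exp(-r*dt) * [p*1.443436 + (1-p)*0.000000] = 0.705598
  V(0,0) = exp(-r*dt) * [p*4.297002 + (1-p)*0.705598] = 2.459033


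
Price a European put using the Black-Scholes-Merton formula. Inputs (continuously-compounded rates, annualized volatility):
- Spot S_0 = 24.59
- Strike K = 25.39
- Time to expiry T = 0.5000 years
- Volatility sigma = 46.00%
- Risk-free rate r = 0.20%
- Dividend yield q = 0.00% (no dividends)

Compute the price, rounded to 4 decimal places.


d1 = (ln(S/K) + (r - q + 0.5*sigma^2) * T) / (sigma * sqrt(T)) = 0.06728109
d2 = d1 - sigma * sqrt(T) = -0.25798803
exp(-rT) = 0.99900050; exp(-qT) = 1.00000000
P = K * exp(-rT) * N(-d2) - S_0 * exp(-qT) * N(-d1)
N(-d1) = 0.47317897; N(-d2) = 0.60179193
P = 25.3900 * 0.99900050 * 0.60179193 - 24.5900 * 1.00000000 * 0.47317897 = 3.6288

Answer: Price = 3.6288


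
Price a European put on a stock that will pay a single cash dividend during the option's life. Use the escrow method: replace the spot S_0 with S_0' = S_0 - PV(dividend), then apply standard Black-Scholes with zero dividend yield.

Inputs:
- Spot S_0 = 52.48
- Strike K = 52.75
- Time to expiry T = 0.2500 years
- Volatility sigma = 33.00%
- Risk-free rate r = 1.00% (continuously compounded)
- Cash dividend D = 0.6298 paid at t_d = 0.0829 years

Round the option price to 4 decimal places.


PV(D) = D * exp(-r * t_d) = 0.6298 * 0.99917134 = 0.62927811
S_0' = S_0 - PV(D) = 52.4800 - 0.62927811 = 51.85072189
d1 = (ln(S_0'/K) + (r + sigma^2/2)*T) / (sigma*sqrt(T)) = -0.00656009
d2 = d1 - sigma*sqrt(T) = -0.17156009
exp(-rT) = 0.99750312
N(-d1) = 0.50261708; N(-d2) = 0.56810831
P = K * exp(-rT) * N(-d2) - S_0' * N(-d1) = 52.7500 * 0.99750312 * 0.56810831 - 51.85072189 * 0.50261708 = 3.8318

Answer: Price = 3.8318


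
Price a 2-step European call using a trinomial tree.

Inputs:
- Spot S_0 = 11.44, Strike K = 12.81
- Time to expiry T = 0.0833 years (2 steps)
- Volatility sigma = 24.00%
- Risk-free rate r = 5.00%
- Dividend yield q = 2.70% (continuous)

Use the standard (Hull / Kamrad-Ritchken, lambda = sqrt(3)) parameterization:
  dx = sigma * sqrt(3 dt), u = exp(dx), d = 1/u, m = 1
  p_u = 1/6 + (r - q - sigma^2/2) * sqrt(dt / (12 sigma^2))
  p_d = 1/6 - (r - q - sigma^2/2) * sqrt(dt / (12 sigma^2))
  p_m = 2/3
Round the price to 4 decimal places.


Answer: Price = V(0,0) = 0.0203

Derivation:
dt = T/N = 0.041650; dx = sigma*sqrt(3*dt) = 0.084836
u = exp(dx) = 1.088538; d = 1/u = 0.918663
p_u = 0.165243, p_m = 0.666667, p_d = 0.168090
Discount per step: exp(-r*dt) = 0.997920
Stock lattice S(k, j) with j the centered position index:
  k=0: S(0,+0) = 11.4400
  k=1: S(1,-1) = 10.5095; S(1,+0) = 11.4400; S(1,+1) = 12.4529
  k=2: S(2,-2) = 9.6547; S(2,-1) = 10.5095; S(2,+0) = 11.4400; S(2,+1) = 12.4529; S(2,+2) = 13.5554
Terminal payoffs V(N, j) = max(S_T - K, 0):
  V(2,-2) = 0.000000; V(2,-1) = 0.000000; V(2,+0) = 0.000000; V(2,+1) = 0.000000; V(2,+2) = 0.745436
Backward induction: V(k, j) = exp(-r*dt) * [p_u * V(k+1, j+1) + p_m * V(k+1, j) + p_d * V(k+1, j-1)]
  V(1,-1) = exp(-r*dt) * [p_u*0.000000 + p_m*0.000000 + p_d*0.000000] = 0.000000
  V(1,+0) = exp(-r*dt) * [p_u*0.000000 + p_m*0.000000 + p_d*0.000000] = 0.000000
  V(1,+1) = exp(-r*dt) * [p_u*0.745436 + p_m*0.000000 + p_d*0.000000] = 0.122922
  V(0,+0) = exp(-r*dt) * [p_u*0.122922 + p_m*0.000000 + p_d*0.000000] = 0.020270


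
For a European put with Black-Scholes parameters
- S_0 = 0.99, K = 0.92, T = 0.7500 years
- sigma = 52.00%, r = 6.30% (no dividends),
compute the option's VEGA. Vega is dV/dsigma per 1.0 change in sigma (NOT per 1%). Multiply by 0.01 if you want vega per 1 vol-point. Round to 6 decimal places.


Answer: Vega = 0.302910

Derivation:
d1 = 0.4929267222; d2 = 0.0425935122
phi(d1) = 0.3533038208; exp(-qT) = 1.0000000000; exp(-rT) = 0.9538489056
Vega = S * exp(-qT) * phi(d1) * sqrt(T) = 0.9900 * 1.0000000000 * 0.3533038208 * 0.8660254038 = 0.302910


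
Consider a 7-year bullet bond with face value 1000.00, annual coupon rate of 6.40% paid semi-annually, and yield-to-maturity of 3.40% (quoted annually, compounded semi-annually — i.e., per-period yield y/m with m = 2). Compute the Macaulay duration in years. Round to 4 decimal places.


Answer: Macaulay duration = 5.8695 years

Derivation:
Coupon per period c = face * coupon_rate / m = 32.000000
Periods per year m = 2; per-period yield y/m = 0.017000
Number of cashflows N = 14
Cashflows (t years, CF_t, discount factor 1/(1+y/m)^(m*t), PV):
  t = 0.5000: CF_t = 32.000000, DF = 0.983284, PV = 31.465093
  t = 1.0000: CF_t = 32.000000, DF = 0.966848, PV = 30.939128
  t = 1.5000: CF_t = 32.000000, DF = 0.950686, PV = 30.421955
  t = 2.0000: CF_t = 32.000000, DF = 0.934795, PV = 29.913427
  t = 2.5000: CF_t = 32.000000, DF = 0.919169, PV = 29.413399
  t = 3.0000: CF_t = 32.000000, DF = 0.903804, PV = 28.921730
  t = 3.5000: CF_t = 32.000000, DF = 0.888696, PV = 28.438279
  t = 4.0000: CF_t = 32.000000, DF = 0.873841, PV = 27.962909
  t = 4.5000: CF_t = 32.000000, DF = 0.859234, PV = 27.495486
  t = 5.0000: CF_t = 32.000000, DF = 0.844871, PV = 27.035876
  t = 5.5000: CF_t = 32.000000, DF = 0.830748, PV = 26.583949
  t = 6.0000: CF_t = 32.000000, DF = 0.816862, PV = 26.139576
  t = 6.5000: CF_t = 32.000000, DF = 0.803207, PV = 25.702632
  t = 7.0000: CF_t = 1032.000000, DF = 0.789781, PV = 815.053950
Price P = sum_t PV_t = 1185.487389
Macaulay numerator sum_t t * PV_t:
  t * PV_t at t = 0.5000: 15.732547
  t * PV_t at t = 1.0000: 30.939128
  t * PV_t at t = 1.5000: 45.632932
  t * PV_t at t = 2.0000: 59.826853
  t * PV_t at t = 2.5000: 73.533497
  t * PV_t at t = 3.0000: 86.765189
  t * PV_t at t = 3.5000: 99.533976
  t * PV_t at t = 4.0000: 111.851637
  t * PV_t at t = 4.5000: 123.729687
  t * PV_t at t = 5.0000: 135.179381
  t * PV_t at t = 5.5000: 146.211720
  t * PV_t at t = 6.0000: 156.837458
  t * PV_t at t = 6.5000: 167.067105
  t * PV_t at t = 7.0000: 5705.377649
Macaulay duration D = (sum_t t * PV_t) / P = 6958.218760 / 1185.487389 = 5.869500


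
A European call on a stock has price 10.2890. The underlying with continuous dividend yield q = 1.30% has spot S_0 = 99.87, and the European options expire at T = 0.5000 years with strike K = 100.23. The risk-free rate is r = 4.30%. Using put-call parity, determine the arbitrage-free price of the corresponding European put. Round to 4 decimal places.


Put-call parity: C - P = S_0 * exp(-qT) - K * exp(-rT).
S_0 * exp(-qT) = 99.8700 * 0.99352108 = 99.22295019
K * exp(-rT) = 100.2300 * 0.97872948 = 98.09805553
P = C - S*exp(-qT) + K*exp(-rT)
P = 10.2890 - 99.22295019 + 98.09805553 = 9.1641

Answer: Put price = 9.1641


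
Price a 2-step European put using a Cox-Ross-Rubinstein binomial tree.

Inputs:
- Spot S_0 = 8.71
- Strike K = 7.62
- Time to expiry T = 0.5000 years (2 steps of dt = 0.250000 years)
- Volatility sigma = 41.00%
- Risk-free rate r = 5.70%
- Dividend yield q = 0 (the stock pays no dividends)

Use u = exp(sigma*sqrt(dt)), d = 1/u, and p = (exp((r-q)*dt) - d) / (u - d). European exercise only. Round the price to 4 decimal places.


Answer: Price = V(0,0) = 0.4766

Derivation:
dt = T/N = 0.250000
u = exp(sigma*sqrt(dt)) = 1.227525; d = 1/u = 0.814647
p = (exp((r-q)*dt) - d) / (u - d) = 0.483690
Discount per step: exp(-r*dt) = 0.985851
Stock lattice S(k, i) with i counting down-moves:
  k=0: S(0,0) = 8.7100
  k=1: S(1,0) = 10.6917; S(1,1) = 7.0956
  k=2: S(2,0) = 13.1244; S(2,1) = 8.7100; S(2,2) = 5.7804
Terminal payoffs V(N, i) = max(K - S_T, 0):
  V(2,0) = 0.000000; V(2,1) = 0.000000; V(2,2) = 1.839606
Backward induction: V(k, i) = exp(-r*dt) * [p * V(k+1, i) + (1-p) * V(k+1, i+1)].
  V(1,0) = exp(-r*dt) * [p*0.000000 + (1-p)*0.000000] = 0.000000
  V(1,1) = exp(-r*dt) * [p*0.000000 + (1-p)*1.839606] = 0.936369
  V(0,0) = exp(-r*dt) * [p*0.000000 + (1-p)*0.936369] = 0.476617


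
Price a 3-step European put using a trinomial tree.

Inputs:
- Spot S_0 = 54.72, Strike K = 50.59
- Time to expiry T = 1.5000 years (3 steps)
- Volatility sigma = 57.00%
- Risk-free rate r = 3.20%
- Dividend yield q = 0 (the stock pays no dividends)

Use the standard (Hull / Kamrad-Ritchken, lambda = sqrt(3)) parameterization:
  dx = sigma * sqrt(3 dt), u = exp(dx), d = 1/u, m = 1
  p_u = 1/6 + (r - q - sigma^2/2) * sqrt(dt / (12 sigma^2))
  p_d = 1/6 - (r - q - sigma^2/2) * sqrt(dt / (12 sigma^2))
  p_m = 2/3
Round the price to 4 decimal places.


dt = T/N = 0.500000; dx = sigma*sqrt(3*dt) = 0.698105
u = exp(dx) = 2.009939; d = 1/u = 0.497527
p_u = 0.119951, p_m = 0.666667, p_d = 0.213382
Discount per step: exp(-r*dt) = 0.984127
Stock lattice S(k, j) with j the centered position index:
  k=0: S(0,+0) = 54.7200
  k=1: S(1,-1) = 27.2247; S(1,+0) = 54.7200; S(1,+1) = 109.9839
  k=2: S(2,-2) = 13.5450; S(2,-1) = 27.2247; S(2,+0) = 54.7200; S(2,+1) = 109.9839; S(2,+2) = 221.0609
  k=3: S(3,-3) = 6.7390; S(3,-2) = 13.5450; S(3,-1) = 27.2247; S(3,+0) = 54.7200; S(3,+1) = 109.9839; S(3,+2) = 221.0609; S(3,+3) = 444.3191
Terminal payoffs V(N, j) = max(K - S_T, 0):
  V(3,-3) = 43.850973; V(3,-2) = 37.044964; V(3,-1) = 23.365299; V(3,+0) = 0.000000; V(3,+1) = 0.000000; V(3,+2) = 0.000000; V(3,+3) = 0.000000
Backward induction: V(k, j) = exp(-r*dt) * [p_u * V(k+1, j+1) + p_m * V(k+1, j) + p_d * V(k+1, j-1)]
  V(2,-2) = exp(-r*dt) * [p_u*23.365299 + p_m*37.044964 + p_d*43.850973] = 36.271350
  V(2,-1) = exp(-r*dt) * [p_u*0.000000 + p_m*23.365299 + p_d*37.044964] = 23.108895
  V(2,+0) = exp(-r*dt) * [p_u*0.000000 + p_m*0.000000 + p_d*23.365299] = 4.906607
  V(2,+1) = exp(-r*dt) * [p_u*0.000000 + p_m*0.000000 + p_d*0.000000] = 0.000000
  V(2,+2) = exp(-r*dt) * [p_u*0.000000 + p_m*0.000000 + p_d*0.000000] = 0.000000
  V(1,-1) = exp(-r*dt) * [p_u*4.906607 + p_m*23.108895 + p_d*36.271350] = 23.357427
  V(1,+0) = exp(-r*dt) * [p_u*0.000000 + p_m*4.906607 + p_d*23.108895] = 8.071915
  V(1,+1) = exp(-r*dt) * [p_u*0.000000 + p_m*0.000000 + p_d*4.906607] = 1.030365
  V(0,+0) = exp(-r*dt) * [p_u*1.030365 + p_m*8.071915 + p_d*23.357427] = 10.322447

Answer: Price = V(0,0) = 10.3224


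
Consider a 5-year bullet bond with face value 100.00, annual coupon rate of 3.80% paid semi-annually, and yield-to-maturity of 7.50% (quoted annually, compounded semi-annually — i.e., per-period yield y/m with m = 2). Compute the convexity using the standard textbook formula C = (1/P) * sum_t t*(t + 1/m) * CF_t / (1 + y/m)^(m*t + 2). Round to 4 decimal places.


Answer: Convexity = 22.5736

Derivation:
Coupon per period c = face * coupon_rate / m = 1.900000
Periods per year m = 2; per-period yield y/m = 0.037500
Number of cashflows N = 10
Cashflows (t years, CF_t, discount factor 1/(1+y/m)^(m*t), PV):
  t = 0.5000: CF_t = 1.900000, DF = 0.963855, PV = 1.831325
  t = 1.0000: CF_t = 1.900000, DF = 0.929017, PV = 1.765133
  t = 1.5000: CF_t = 1.900000, DF = 0.895438, PV = 1.701333
  t = 2.0000: CF_t = 1.900000, DF = 0.863073, PV = 1.639839
  t = 2.5000: CF_t = 1.900000, DF = 0.831878, PV = 1.580568
  t = 3.0000: CF_t = 1.900000, DF = 0.801810, PV = 1.523439
  t = 3.5000: CF_t = 1.900000, DF = 0.772829, PV = 1.468375
  t = 4.0000: CF_t = 1.900000, DF = 0.744895, PV = 1.415301
  t = 4.5000: CF_t = 1.900000, DF = 0.717971, PV = 1.364145
  t = 5.0000: CF_t = 101.900000, DF = 0.692020, PV = 70.516887
Price P = sum_t PV_t = 84.806344
Convexity numerator sum_t t*(t + 1/m) * CF_t / (1+y/m)^(m*t + 2):
  t = 0.5000: term = 0.850666
  t = 1.0000: term = 2.459758
  t = 1.5000: term = 4.741703
  t = 2.0000: term = 7.617193
  t = 2.5000: term = 11.012809
  t = 3.0000: term = 14.860659
  t = 3.5000: term = 19.098035
  t = 4.0000: term = 23.667100
  t = 4.5000: term = 28.514579
  t = 5.0000: term = 1801.563661
Convexity = (1/P) * sum = 1914.386164 / 84.806344 = 22.573620


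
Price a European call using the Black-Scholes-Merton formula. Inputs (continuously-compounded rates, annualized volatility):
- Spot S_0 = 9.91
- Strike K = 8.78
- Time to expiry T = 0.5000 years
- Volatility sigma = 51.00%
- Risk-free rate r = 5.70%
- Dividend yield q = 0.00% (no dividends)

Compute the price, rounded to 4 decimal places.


Answer: Price = 2.1183

Derivation:
d1 = (ln(S/K) + (r - q + 0.5*sigma^2) * T) / (sigma * sqrt(T)) = 0.59505931
d2 = d1 - sigma * sqrt(T) = 0.23443485
exp(-rT) = 0.97190229; exp(-qT) = 1.00000000
C = S_0 * exp(-qT) * N(d1) - K * exp(-rT) * N(d2)
N(d1) = 0.72409809; N(d2) = 0.59267630
C = 9.9100 * 1.00000000 * 0.72409809 - 8.7800 * 0.97190229 * 0.59267630 = 2.1183


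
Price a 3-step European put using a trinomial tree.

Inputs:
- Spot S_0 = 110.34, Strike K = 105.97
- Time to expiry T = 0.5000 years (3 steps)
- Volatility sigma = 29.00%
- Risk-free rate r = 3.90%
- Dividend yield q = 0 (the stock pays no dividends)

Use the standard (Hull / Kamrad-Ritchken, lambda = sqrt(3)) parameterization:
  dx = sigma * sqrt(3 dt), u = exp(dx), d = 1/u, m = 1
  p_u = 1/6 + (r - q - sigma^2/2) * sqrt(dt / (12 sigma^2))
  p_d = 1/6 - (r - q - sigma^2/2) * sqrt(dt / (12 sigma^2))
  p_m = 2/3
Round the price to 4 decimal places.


dt = T/N = 0.166667; dx = sigma*sqrt(3*dt) = 0.205061
u = exp(dx) = 1.227600; d = 1/u = 0.814598
p_u = 0.165427, p_m = 0.666667, p_d = 0.167906
Discount per step: exp(-r*dt) = 0.993521
Stock lattice S(k, j) with j the centered position index:
  k=0: S(0,+0) = 110.3400
  k=1: S(1,-1) = 89.8827; S(1,+0) = 110.3400; S(1,+1) = 135.4534
  k=2: S(2,-2) = 73.2182; S(2,-1) = 89.8827; S(2,+0) = 110.3400; S(2,+1) = 135.4534; S(2,+2) = 166.2825
  k=3: S(3,-3) = 59.6434; S(3,-2) = 73.2182; S(3,-1) = 89.8827; S(3,+0) = 110.3400; S(3,+1) = 135.4534; S(3,+2) = 166.2825; S(3,+3) = 204.1284
Terminal payoffs V(N, j) = max(K - S_T, 0):
  V(3,-3) = 46.326593; V(3,-2) = 32.751760; V(3,-1) = 16.087295; V(3,+0) = 0.000000; V(3,+1) = 0.000000; V(3,+2) = 0.000000; V(3,+3) = 0.000000
Backward induction: V(k, j) = exp(-r*dt) * [p_u * V(k+1, j+1) + p_m * V(k+1, j) + p_d * V(k+1, j-1)]
  V(2,-2) = exp(-r*dt) * [p_u*16.087295 + p_m*32.751760 + p_d*46.326593] = 32.065199
  V(2,-1) = exp(-r*dt) * [p_u*0.000000 + p_m*16.087295 + p_d*32.751760] = 16.118970
  V(2,+0) = exp(-r*dt) * [p_u*0.000000 + p_m*0.000000 + p_d*16.087295] = 2.683655
  V(2,+1) = exp(-r*dt) * [p_u*0.000000 + p_m*0.000000 + p_d*0.000000] = 0.000000
  V(2,+2) = exp(-r*dt) * [p_u*0.000000 + p_m*0.000000 + p_d*0.000000] = 0.000000
  V(1,-1) = exp(-r*dt) * [p_u*2.683655 + p_m*16.118970 + p_d*32.065199] = 16.466493
  V(1,+0) = exp(-r*dt) * [p_u*0.000000 + p_m*2.683655 + p_d*16.118970] = 4.466451
  V(1,+1) = exp(-r*dt) * [p_u*0.000000 + p_m*0.000000 + p_d*2.683655] = 0.447683
  V(0,+0) = exp(-r*dt) * [p_u*0.447683 + p_m*4.466451 + p_d*16.466493] = 5.778833

Answer: Price = V(0,0) = 5.7788


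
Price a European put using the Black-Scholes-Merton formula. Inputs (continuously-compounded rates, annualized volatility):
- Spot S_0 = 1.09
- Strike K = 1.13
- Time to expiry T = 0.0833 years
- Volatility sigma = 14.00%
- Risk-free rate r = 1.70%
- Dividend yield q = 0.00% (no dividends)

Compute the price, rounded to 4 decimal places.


d1 = (ln(S/K) + (r - q + 0.5*sigma^2) * T) / (sigma * sqrt(T)) = -0.83668595
d2 = d1 - sigma * sqrt(T) = -0.87709238
exp(-rT) = 0.99858490; exp(-qT) = 1.00000000
P = K * exp(-rT) * N(-d2) - S_0 * exp(-qT) * N(-d1)
N(-d1) = 0.79861544; N(-d2) = 0.80978177
P = 1.1300 * 0.99858490 * 0.80978177 - 1.0900 * 1.00000000 * 0.79861544 = 0.0433

Answer: Price = 0.0433


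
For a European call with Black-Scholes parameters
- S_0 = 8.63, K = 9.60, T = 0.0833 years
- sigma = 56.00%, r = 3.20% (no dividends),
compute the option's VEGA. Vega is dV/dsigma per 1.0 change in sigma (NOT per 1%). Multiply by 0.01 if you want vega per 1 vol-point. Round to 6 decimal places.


Answer: Vega = 0.848638

Derivation:
d1 = -0.5617394425; d2 = -0.7233651830
phi(d1) = 0.3407132264; exp(-qT) = 1.0000000000; exp(-rT) = 0.9973379496
Vega = S * exp(-qT) * phi(d1) * sqrt(T) = 8.6300 * 1.0000000000 * 0.3407132264 * 0.2886173938 = 0.848638


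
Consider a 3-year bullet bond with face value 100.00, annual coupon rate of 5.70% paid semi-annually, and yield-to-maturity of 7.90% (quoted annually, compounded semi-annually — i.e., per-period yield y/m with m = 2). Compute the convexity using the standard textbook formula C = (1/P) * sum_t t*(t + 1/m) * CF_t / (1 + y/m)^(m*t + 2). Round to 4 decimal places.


Coupon per period c = face * coupon_rate / m = 2.850000
Periods per year m = 2; per-period yield y/m = 0.039500
Number of cashflows N = 6
Cashflows (t years, CF_t, discount factor 1/(1+y/m)^(m*t), PV):
  t = 0.5000: CF_t = 2.850000, DF = 0.962001, PV = 2.741703
  t = 1.0000: CF_t = 2.850000, DF = 0.925446, PV = 2.637521
  t = 1.5000: CF_t = 2.850000, DF = 0.890280, PV = 2.537297
  t = 2.0000: CF_t = 2.850000, DF = 0.856450, PV = 2.440883
  t = 2.5000: CF_t = 2.850000, DF = 0.823906, PV = 2.348131
  t = 3.0000: CF_t = 102.850000, DF = 0.792598, PV = 81.518717
Price P = sum_t PV_t = 94.224251
Convexity numerator sum_t t*(t + 1/m) * CF_t / (1+y/m)^(m*t + 2):
  t = 0.5000: term = 1.268649
  t = 1.0000: term = 3.661324
  t = 1.5000: term = 7.044394
  t = 2.0000: term = 11.294523
  t = 2.5000: term = 16.298013
  t = 3.0000: term = 792.132160
Convexity = (1/P) * sum = 831.699063 / 94.224251 = 8.826805

Answer: Convexity = 8.8268


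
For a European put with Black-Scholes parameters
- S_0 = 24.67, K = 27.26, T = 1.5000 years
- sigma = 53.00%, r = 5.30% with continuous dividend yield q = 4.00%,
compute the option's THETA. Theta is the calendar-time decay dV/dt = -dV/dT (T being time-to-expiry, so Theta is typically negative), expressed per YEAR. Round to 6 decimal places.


d1 = 0.2008003945; d2 = -0.4483143873
phi(d1) = 0.3909799761; exp(-qT) = 0.9417645336; exp(-rT) = 0.9235780200
Theta = -S*exp(-qT)*phi(d1)*sigma/(2*sqrt(T)) + r*K*exp(-rT)*N(-d2) - q*S*exp(-qT)*N(-d1)
N(-d1) = 0.4204273272; N(-d2) = 0.6730368406; sqrt(T) = 1.2247448714
Term 1 = -24.6700 * 0.9417645336 * 0.3909799761 * 0.5300 / (2 * 1.2247448714) = -1.9654691916
Term 2 = 0.0530 * 27.2600 * 0.9235780200 * 0.6730368406 = 0.8980781847
Term 3 = -0.0400 * 24.6700 * 0.9417645336 * 0.4204273272 = -0.3907170909
Theta = -1.9654691916 + (0.8980781847) + (-0.3907170909) = -1.458108

Answer: Theta = -1.458108


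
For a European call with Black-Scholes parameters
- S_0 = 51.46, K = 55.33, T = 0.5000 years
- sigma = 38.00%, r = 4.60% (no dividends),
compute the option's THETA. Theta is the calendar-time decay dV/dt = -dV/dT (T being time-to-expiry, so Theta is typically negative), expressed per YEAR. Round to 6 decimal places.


d1 = -0.0499085272; d2 = -0.3186091041
phi(d1) = 0.3984457348; exp(-qT) = 1.0000000000; exp(-rT) = 0.9772624838
Theta = -S*exp(-qT)*phi(d1)*sigma/(2*sqrt(T)) - r*K*exp(-rT)*N(d2) + q*S*exp(-qT)*N(d1)
N(d1) = 0.4800976410; N(d2) = 0.3750114745; sqrt(T) = 0.7071067812
Term 1 = -51.4600 * 1.0000000000 * 0.3984457348 * 0.3800 / (2 * 0.7071067812) = -5.5094413333
Term 2 = -0.0460 * 55.3300 * 0.9772624838 * 0.3750114745 = -0.9327693888
Term 3 = 0 (no dividend yield, q = 0)
Theta = -5.5094413333 + (-0.9327693888) + (0.0000000000) = -6.442211

Answer: Theta = -6.442211


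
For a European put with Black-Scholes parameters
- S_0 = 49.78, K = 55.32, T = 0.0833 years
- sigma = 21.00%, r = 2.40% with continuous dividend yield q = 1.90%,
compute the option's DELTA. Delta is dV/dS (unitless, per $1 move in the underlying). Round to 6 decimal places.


d1 = -1.7038201056; d2 = -1.7644297583
phi(d1) = 0.0934396029; exp(-qT) = 0.9984185518; exp(-rT) = 0.9980027971
N(-d1) = 0.9557926497
Delta = -exp(-qT) * N(-d1) = -0.9984185518 * 0.9557926497 = -0.954281

Answer: Delta = -0.954281


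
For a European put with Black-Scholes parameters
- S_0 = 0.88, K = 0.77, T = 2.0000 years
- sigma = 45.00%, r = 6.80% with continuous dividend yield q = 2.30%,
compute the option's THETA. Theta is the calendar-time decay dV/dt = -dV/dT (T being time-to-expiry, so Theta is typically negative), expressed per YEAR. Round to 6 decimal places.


d1 = 0.6694437483; d2 = 0.0330476452
phi(d1) = 0.3188559010; exp(-qT) = 0.9550419622; exp(-rT) = 0.8728426325
Theta = -S*exp(-qT)*phi(d1)*sigma/(2*sqrt(T)) + r*K*exp(-rT)*N(-d2) - q*S*exp(-qT)*N(-d1)
N(-d1) = 0.2516062262; N(-d2) = 0.4868182965; sqrt(T) = 1.4142135624
Term 1 = -0.8800 * 0.9550419622 * 0.3188559010 * 0.4500 / (2 * 1.4142135624) = -0.0426350822
Term 2 = 0.0680 * 0.7700 * 0.8728426325 * 0.4868182965 = 0.0222485894
Term 3 = -0.0230 * 0.8800 * 0.9550419622 * 0.2516062262 = -0.0048635608
Theta = -0.0426350822 + (0.0222485894) + (-0.0048635608) = -0.025250

Answer: Theta = -0.025250


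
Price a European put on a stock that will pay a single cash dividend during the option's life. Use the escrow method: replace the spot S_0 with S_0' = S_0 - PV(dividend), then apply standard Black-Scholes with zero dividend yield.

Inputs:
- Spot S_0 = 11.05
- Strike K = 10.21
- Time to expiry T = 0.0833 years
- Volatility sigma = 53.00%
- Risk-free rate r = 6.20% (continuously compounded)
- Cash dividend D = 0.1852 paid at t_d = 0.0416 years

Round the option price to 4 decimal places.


PV(D) = D * exp(-r * t_d) = 0.1852 * 0.99742412 = 0.18472295
S_0' = S_0 - PV(D) = 11.0500 - 0.18472295 = 10.86527705
d1 = (ln(S_0'/K) + (r + sigma^2/2)*T) / (sigma*sqrt(T)) = 0.51689876
d2 = d1 - sigma*sqrt(T) = 0.36393154
exp(-rT) = 0.99484871
N(-d1) = 0.30261342; N(-d2) = 0.35795457
P = K * exp(-rT) * N(-d2) - S_0' * N(-d1) = 10.2100 * 0.99484871 * 0.35795457 - 10.86527705 * 0.30261342 = 0.3479

Answer: Price = 0.3479


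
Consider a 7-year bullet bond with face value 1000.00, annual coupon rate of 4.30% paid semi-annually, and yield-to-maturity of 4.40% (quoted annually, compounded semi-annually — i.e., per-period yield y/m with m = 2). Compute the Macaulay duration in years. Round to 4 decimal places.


Coupon per period c = face * coupon_rate / m = 21.500000
Periods per year m = 2; per-period yield y/m = 0.022000
Number of cashflows N = 14
Cashflows (t years, CF_t, discount factor 1/(1+y/m)^(m*t), PV):
  t = 0.5000: CF_t = 21.500000, DF = 0.978474, PV = 21.037182
  t = 1.0000: CF_t = 21.500000, DF = 0.957411, PV = 20.584327
  t = 1.5000: CF_t = 21.500000, DF = 0.936801, PV = 20.141220
  t = 2.0000: CF_t = 21.500000, DF = 0.916635, PV = 19.707652
  t = 2.5000: CF_t = 21.500000, DF = 0.896903, PV = 19.283416
  t = 3.0000: CF_t = 21.500000, DF = 0.877596, PV = 18.868314
  t = 3.5000: CF_t = 21.500000, DF = 0.858704, PV = 18.462146
  t = 4.0000: CF_t = 21.500000, DF = 0.840220, PV = 18.064722
  t = 4.5000: CF_t = 21.500000, DF = 0.822133, PV = 17.675854
  t = 5.0000: CF_t = 21.500000, DF = 0.804435, PV = 17.295356
  t = 5.5000: CF_t = 21.500000, DF = 0.787119, PV = 16.923049
  t = 6.0000: CF_t = 21.500000, DF = 0.770175, PV = 16.558756
  t = 6.5000: CF_t = 21.500000, DF = 0.753596, PV = 16.202305
  t = 7.0000: CF_t = 1021.500000, DF = 0.737373, PV = 753.226914
Price P = sum_t PV_t = 994.031213
Macaulay numerator sum_t t * PV_t:
  t * PV_t at t = 0.5000: 10.518591
  t * PV_t at t = 1.0000: 20.584327
  t * PV_t at t = 1.5000: 30.211830
  t * PV_t at t = 2.0000: 39.415303
  t * PV_t at t = 2.5000: 48.208541
  t * PV_t at t = 3.0000: 56.604941
  t * PV_t at t = 3.5000: 64.617512
  t * PV_t at t = 4.0000: 72.258890
  t * PV_t at t = 4.5000: 79.541342
  t * PV_t at t = 5.0000: 86.476779
  t * PV_t at t = 5.5000: 93.076768
  t * PV_t at t = 6.0000: 99.352537
  t * PV_t at t = 6.5000: 105.314985
  t * PV_t at t = 7.0000: 5272.588400
Macaulay duration D = (sum_t t * PV_t) / P = 6078.770746 / 994.031213 = 6.115271

Answer: Macaulay duration = 6.1153 years


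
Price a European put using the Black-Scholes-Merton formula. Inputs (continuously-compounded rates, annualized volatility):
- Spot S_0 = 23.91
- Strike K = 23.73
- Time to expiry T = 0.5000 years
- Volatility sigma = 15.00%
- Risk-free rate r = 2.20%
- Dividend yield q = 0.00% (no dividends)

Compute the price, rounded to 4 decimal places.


Answer: Price = 0.7974

Derivation:
d1 = (ln(S/K) + (r - q + 0.5*sigma^2) * T) / (sigma * sqrt(T)) = 0.22798736
d2 = d1 - sigma * sqrt(T) = 0.12192134
exp(-rT) = 0.98906028; exp(-qT) = 1.00000000
P = K * exp(-rT) * N(-d2) - S_0 * exp(-qT) * N(-d1)
N(-d1) = 0.40982803; N(-d2) = 0.45148066
P = 23.7300 * 0.98906028 * 0.45148066 - 23.9100 * 1.00000000 * 0.40982803 = 0.7974


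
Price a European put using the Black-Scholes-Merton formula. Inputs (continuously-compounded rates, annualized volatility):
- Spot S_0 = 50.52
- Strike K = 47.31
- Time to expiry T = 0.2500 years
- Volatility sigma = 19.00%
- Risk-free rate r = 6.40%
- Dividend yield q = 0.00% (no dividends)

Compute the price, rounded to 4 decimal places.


d1 = (ln(S/K) + (r - q + 0.5*sigma^2) * T) / (sigma * sqrt(T)) = 0.90694850
d2 = d1 - sigma * sqrt(T) = 0.81194850
exp(-rT) = 0.98412732; exp(-qT) = 1.00000000
P = K * exp(-rT) * N(-d2) - S_0 * exp(-qT) * N(-d1)
N(-d1) = 0.18221701; N(-d2) = 0.20841059
P = 47.3100 * 0.98412732 * 0.20841059 - 50.5200 * 1.00000000 * 0.18221701 = 0.4978

Answer: Price = 0.4978


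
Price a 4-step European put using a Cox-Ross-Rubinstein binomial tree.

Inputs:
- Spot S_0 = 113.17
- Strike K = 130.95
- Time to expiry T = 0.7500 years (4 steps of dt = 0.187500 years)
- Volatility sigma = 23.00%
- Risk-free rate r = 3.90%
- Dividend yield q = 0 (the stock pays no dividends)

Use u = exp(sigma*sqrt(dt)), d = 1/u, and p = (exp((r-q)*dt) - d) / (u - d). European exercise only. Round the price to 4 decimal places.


dt = T/N = 0.187500
u = exp(sigma*sqrt(dt)) = 1.104721; d = 1/u = 0.905206
p = (exp((r-q)*dt) - d) / (u - d) = 0.511908
Discount per step: exp(-r*dt) = 0.992714
Stock lattice S(k, i) with i counting down-moves:
  k=0: S(0,0) = 113.1700
  k=1: S(1,0) = 125.0213; S(1,1) = 102.4421
  k=2: S(2,0) = 138.1137; S(2,1) = 113.1700; S(2,2) = 92.7312
  k=3: S(3,0) = 152.5771; S(3,1) = 125.0213; S(3,2) = 102.4421; S(3,3) = 83.9408
  k=4: S(4,0) = 168.5551; S(4,1) = 138.1137; S(4,2) = 113.1700; S(4,3) = 92.7312; S(4,4) = 75.9837
Terminal payoffs V(N, i) = max(K - S_T, 0):
  V(4,0) = 0.000000; V(4,1) = 0.000000; V(4,2) = 17.780000; V(4,3) = 38.218774; V(4,4) = 54.966256
Backward induction: V(k, i) = exp(-r*dt) * [p * V(k+1, i) + (1-p) * V(k+1, i+1)].
  V(3,0) = exp(-r*dt) * [p*0.000000 + (1-p)*0.000000] = 0.000000
  V(3,1) = exp(-r*dt) * [p*0.000000 + (1-p)*17.780000] = 8.615048
  V(3,2) = exp(-r*dt) * [p*17.780000 + (1-p)*38.218774] = 27.553777
  V(3,3) = exp(-r*dt) * [p*38.218774 + (1-p)*54.966256] = 46.055074
  V(2,0) = exp(-r*dt) * [p*0.000000 + (1-p)*8.615048] = 4.174299
  V(2,1) = exp(-r*dt) * [p*8.615048 + (1-p)*27.553777] = 17.728773
  V(2,2) = exp(-r*dt) * [p*27.553777 + (1-p)*46.055074] = 36.317566
  V(1,0) = exp(-r*dt) * [p*4.174299 + (1-p)*17.728773] = 10.711515
  V(1,1) = exp(-r*dt) * [p*17.728773 + (1-p)*36.317566] = 26.606541
  V(0,0) = exp(-r*dt) * [p*10.711515 + (1-p)*26.606541] = 18.335183

Answer: Price = V(0,0) = 18.3352


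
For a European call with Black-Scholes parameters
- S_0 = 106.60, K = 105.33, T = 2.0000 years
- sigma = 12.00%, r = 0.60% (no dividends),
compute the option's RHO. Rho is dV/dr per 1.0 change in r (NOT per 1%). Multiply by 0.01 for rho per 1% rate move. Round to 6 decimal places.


d1 = 0.2261871539; d2 = 0.0564815264
phi(d1) = 0.3888666300; exp(-qT) = 1.0000000000; exp(-rT) = 0.9880717129
N(d2) = 0.5225208941
Rho = K*T*exp(-rT)*N(d2) = 105.3300 * 2.0000 * 0.9880717129 * 0.5225208941 = 108.761254

Answer: Rho = 108.761254


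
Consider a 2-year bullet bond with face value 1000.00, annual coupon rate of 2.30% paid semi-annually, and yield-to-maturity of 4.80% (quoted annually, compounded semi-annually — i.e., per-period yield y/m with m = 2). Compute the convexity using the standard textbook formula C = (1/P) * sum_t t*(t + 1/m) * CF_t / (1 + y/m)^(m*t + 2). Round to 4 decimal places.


Answer: Convexity = 4.6579

Derivation:
Coupon per period c = face * coupon_rate / m = 11.500000
Periods per year m = 2; per-period yield y/m = 0.024000
Number of cashflows N = 4
Cashflows (t years, CF_t, discount factor 1/(1+y/m)^(m*t), PV):
  t = 0.5000: CF_t = 11.500000, DF = 0.976562, PV = 11.230469
  t = 1.0000: CF_t = 11.500000, DF = 0.953674, PV = 10.967255
  t = 1.5000: CF_t = 11.500000, DF = 0.931323, PV = 10.710210
  t = 2.0000: CF_t = 1011.500000, DF = 0.909495, PV = 919.953891
Price P = sum_t PV_t = 952.861824
Convexity numerator sum_t t*(t + 1/m) * CF_t / (1+y/m)^(m*t + 2):
  t = 0.5000: term = 5.355105
  t = 1.0000: term = 15.688784
  t = 1.5000: term = 30.642155
  t = 2.0000: term = 4386.681990
Convexity = (1/P) * sum = 4438.368034 / 952.861824 = 4.657935


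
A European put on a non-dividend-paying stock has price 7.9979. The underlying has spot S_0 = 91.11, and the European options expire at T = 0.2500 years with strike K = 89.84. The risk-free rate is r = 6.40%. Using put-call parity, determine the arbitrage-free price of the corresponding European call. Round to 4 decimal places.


Put-call parity: C - P = S_0 * exp(-qT) - K * exp(-rT).
S_0 * exp(-qT) = 91.1100 * 1.00000000 = 91.11000000
K * exp(-rT) = 89.8400 * 0.98412732 = 88.41399843
C = P + S*exp(-qT) - K*exp(-rT)
C = 7.9979 + 91.11000000 - 88.41399843 = 10.6939

Answer: Call price = 10.6939


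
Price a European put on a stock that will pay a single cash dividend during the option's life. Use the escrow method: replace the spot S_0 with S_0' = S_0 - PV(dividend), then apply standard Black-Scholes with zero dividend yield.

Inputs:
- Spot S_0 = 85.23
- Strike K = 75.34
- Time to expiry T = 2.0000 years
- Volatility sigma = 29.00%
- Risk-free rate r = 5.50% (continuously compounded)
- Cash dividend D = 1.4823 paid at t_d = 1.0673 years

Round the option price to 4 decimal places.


PV(D) = D * exp(-r * t_d) = 1.4823 * 0.94298821 = 1.39779142
S_0' = S_0 - PV(D) = 85.2300 - 1.39779142 = 83.83220858
d1 = (ln(S_0'/K) + (r + sigma^2/2)*T) / (sigma*sqrt(T)) = 0.73369907
d2 = d1 - sigma*sqrt(T) = 0.32357714
exp(-rT) = 0.89583414
N(-d1) = 0.23156608; N(-d2) = 0.37312910
P = K * exp(-rT) * N(-d2) - S_0' * N(-d1) = 75.3400 * 0.89583414 * 0.37312910 - 83.83220858 * 0.23156608 = 5.7706

Answer: Price = 5.7706


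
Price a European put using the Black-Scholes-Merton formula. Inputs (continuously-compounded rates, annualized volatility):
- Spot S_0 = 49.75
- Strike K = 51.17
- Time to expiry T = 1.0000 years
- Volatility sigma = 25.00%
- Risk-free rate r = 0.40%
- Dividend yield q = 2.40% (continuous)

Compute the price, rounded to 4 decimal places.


d1 = (ln(S/K) + (r - q + 0.5*sigma^2) * T) / (sigma * sqrt(T)) = -0.06757184
d2 = d1 - sigma * sqrt(T) = -0.31757184
exp(-rT) = 0.99600799; exp(-qT) = 0.97628571
P = K * exp(-rT) * N(-d2) - S_0 * exp(-qT) * N(-d1)
N(-d1) = 0.52693676; N(-d2) = 0.62459513
P = 51.1700 * 0.99600799 * 0.62459513 - 49.7500 * 0.97628571 * 0.52693676 = 6.2395

Answer: Price = 6.2395


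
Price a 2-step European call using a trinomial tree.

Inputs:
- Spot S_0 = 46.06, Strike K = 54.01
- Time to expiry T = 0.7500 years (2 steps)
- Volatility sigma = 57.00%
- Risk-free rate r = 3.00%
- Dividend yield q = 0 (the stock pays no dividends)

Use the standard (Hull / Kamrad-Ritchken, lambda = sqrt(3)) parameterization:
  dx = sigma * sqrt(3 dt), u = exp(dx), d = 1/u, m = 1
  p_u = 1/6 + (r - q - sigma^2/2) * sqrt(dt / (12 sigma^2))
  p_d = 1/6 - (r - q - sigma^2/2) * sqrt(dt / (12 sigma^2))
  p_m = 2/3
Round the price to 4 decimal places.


dt = T/N = 0.375000; dx = sigma*sqrt(3*dt) = 0.604576
u = exp(dx) = 1.830476; d = 1/u = 0.546306
p_u = 0.125589, p_m = 0.666667, p_d = 0.207744
Discount per step: exp(-r*dt) = 0.988813
Stock lattice S(k, j) with j the centered position index:
  k=0: S(0,+0) = 46.0600
  k=1: S(1,-1) = 25.1628; S(1,+0) = 46.0600; S(1,+1) = 84.3117
  k=2: S(2,-2) = 13.7466; S(2,-1) = 25.1628; S(2,+0) = 46.0600; S(2,+1) = 84.3117; S(2,+2) = 154.3307
Terminal payoffs V(N, j) = max(S_T - K, 0):
  V(2,-2) = 0.000000; V(2,-1) = 0.000000; V(2,+0) = 0.000000; V(2,+1) = 30.301746; V(2,+2) = 100.320667
Backward induction: V(k, j) = exp(-r*dt) * [p_u * V(k+1, j+1) + p_m * V(k+1, j) + p_d * V(k+1, j-1)]
  V(1,-1) = exp(-r*dt) * [p_u*0.000000 + p_m*0.000000 + p_d*0.000000] = 0.000000
  V(1,+0) = exp(-r*dt) * [p_u*30.301746 + p_m*0.000000 + p_d*0.000000] = 3.763004
  V(1,+1) = exp(-r*dt) * [p_u*100.320667 + p_m*30.301746 + p_d*0.000000] = 32.433435
  V(0,+0) = exp(-r*dt) * [p_u*32.433435 + p_m*3.763004 + p_d*0.000000] = 6.508331

Answer: Price = V(0,0) = 6.5083


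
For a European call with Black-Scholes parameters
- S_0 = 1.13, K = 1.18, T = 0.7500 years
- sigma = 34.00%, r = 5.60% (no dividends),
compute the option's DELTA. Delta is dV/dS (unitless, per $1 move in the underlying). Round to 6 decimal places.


Answer: Delta = 0.556784

Derivation:
d1 = 0.1428201354; d2 = -0.1516285019
phi(d1) = 0.3948942274; exp(-qT) = 1.0000000000; exp(-rT) = 0.9588697806
N(d1) = 0.5567838828
Delta = exp(-qT) * N(d1) = 1.0000000000 * 0.5567838828 = 0.556784


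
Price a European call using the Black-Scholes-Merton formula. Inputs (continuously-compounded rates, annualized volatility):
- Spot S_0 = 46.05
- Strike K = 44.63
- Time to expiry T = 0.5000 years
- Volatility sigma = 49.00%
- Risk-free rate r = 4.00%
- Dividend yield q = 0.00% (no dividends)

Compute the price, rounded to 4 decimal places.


Answer: Price = 7.3940

Derivation:
d1 = (ln(S/K) + (r - q + 0.5*sigma^2) * T) / (sigma * sqrt(T)) = 0.32136267
d2 = d1 - sigma * sqrt(T) = -0.02511965
exp(-rT) = 0.98019867; exp(-qT) = 1.00000000
C = S_0 * exp(-qT) * N(d1) - K * exp(-rT) * N(d2)
N(d1) = 0.62603222; N(d2) = 0.48997976
C = 46.0500 * 1.00000000 * 0.62603222 - 44.6300 * 0.98019867 * 0.48997976 = 7.3940
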